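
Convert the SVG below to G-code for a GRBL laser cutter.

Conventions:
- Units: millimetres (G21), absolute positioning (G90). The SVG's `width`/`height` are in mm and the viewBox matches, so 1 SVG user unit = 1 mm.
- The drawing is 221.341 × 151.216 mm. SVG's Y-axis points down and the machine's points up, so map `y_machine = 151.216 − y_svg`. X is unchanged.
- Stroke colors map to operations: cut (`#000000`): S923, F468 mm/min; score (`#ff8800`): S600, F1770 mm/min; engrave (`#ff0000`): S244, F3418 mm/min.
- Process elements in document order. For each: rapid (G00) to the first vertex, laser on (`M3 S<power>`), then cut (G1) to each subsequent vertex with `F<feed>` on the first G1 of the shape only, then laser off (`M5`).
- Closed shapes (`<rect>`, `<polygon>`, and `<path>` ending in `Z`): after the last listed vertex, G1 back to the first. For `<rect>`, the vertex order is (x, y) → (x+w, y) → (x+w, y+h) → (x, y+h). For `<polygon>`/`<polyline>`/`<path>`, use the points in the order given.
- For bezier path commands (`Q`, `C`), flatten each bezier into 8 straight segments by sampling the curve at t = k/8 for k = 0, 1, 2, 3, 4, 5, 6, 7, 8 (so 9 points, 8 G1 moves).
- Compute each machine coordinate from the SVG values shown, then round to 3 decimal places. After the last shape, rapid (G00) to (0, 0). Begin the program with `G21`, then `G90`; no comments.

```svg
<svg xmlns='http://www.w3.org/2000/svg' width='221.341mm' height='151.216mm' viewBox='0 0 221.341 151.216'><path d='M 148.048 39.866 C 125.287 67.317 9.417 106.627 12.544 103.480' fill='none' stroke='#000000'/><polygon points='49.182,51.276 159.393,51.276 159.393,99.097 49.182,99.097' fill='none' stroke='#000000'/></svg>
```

G21
G90
G00 X148.048 Y111.350
M3 S923
G1 X135.562 Y100.606 F468
G1 X116.833 Y89.387
G1 X94.347 Y78.329
G1 X70.588 Y68.069
G1 X48.043 Y59.243
G1 X29.197 Y52.488
G1 X16.535 Y48.440
G1 X12.544 Y47.736
M5
G00 X49.182 Y99.940
M3 S923
G1 X159.393 Y99.940 F468
G1 X159.393 Y52.119
G1 X49.182 Y52.119
G1 X49.182 Y99.940
M5
G00 X0.000 Y0.000

1 u = 1 mm; y_m = 151.216 − y.

[1] `<path>` cubic bezier, #000000→cut S923 F468: (148.048,111.350) → (135.562,100.606) → (116.833,89.387) → (94.347,78.329) → (70.588,68.069) → (48.043,59.243) → (29.197,52.488) → (16.535,48.440) → (12.544,47.736)

[2] `<polygon>` rectangle, #000000→cut S923 F468: (49.182,99.940) → (159.393,99.940) → (159.393,52.119) → (49.182,52.119) → (49.182,99.940) (closed)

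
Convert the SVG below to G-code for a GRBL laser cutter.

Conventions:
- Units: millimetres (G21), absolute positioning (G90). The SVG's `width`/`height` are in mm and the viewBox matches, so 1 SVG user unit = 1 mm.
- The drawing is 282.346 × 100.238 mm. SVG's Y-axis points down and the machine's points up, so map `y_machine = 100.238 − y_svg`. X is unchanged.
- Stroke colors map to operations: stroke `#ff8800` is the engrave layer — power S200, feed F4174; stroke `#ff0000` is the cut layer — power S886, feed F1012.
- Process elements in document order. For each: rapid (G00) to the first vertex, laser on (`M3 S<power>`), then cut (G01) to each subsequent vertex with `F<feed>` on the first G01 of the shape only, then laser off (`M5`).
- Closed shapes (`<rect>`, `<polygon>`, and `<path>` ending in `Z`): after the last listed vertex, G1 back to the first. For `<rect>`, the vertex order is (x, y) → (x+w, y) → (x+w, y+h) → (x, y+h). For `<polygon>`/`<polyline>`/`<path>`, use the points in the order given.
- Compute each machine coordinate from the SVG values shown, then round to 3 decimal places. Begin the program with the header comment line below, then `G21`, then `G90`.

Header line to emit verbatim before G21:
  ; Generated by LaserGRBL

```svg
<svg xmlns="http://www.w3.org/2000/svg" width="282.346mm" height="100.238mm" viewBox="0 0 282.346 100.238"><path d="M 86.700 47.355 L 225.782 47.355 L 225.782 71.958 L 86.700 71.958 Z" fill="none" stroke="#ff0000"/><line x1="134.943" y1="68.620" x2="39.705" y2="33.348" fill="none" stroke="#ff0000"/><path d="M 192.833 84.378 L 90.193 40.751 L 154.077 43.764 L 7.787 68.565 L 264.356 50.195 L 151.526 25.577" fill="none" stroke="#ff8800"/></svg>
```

viewBox `0 0 282.346 100.238` with mm width/height → 1 unit = 1 mm. Flip: y_m = 100.238 − y_svg.

**Shape 1** — `<path>` rectangle, stroke `#ff0000` → cut (S886, F1012). Machine vertices: (86.700,52.883) → (225.782,52.883) → (225.782,28.280) → (86.700,28.280) → (86.700,52.883). Closed: final G1 returns to the first vertex.

**Shape 2** — `<line>` line segment, stroke `#ff0000` → cut (S886, F1012). Machine vertices: (134.943,31.618) → (39.705,66.890). Open path.

**Shape 3** — `<path>` open polyline, stroke `#ff8800` → engrave (S200, F4174). Machine vertices: (192.833,15.860) → (90.193,59.487) → (154.077,56.474) → (7.787,31.673) → (264.356,50.043) → (151.526,74.661). Open path.

; Generated by LaserGRBL
G21
G90
G00 X86.700 Y52.883
M3 S886
G01 X225.782 Y52.883 F1012
G01 X225.782 Y28.280
G01 X86.700 Y28.280
G01 X86.700 Y52.883
M5
G00 X134.943 Y31.618
M3 S886
G01 X39.705 Y66.890 F1012
M5
G00 X192.833 Y15.860
M3 S200
G01 X90.193 Y59.487 F4174
G01 X154.077 Y56.474
G01 X7.787 Y31.673
G01 X264.356 Y50.043
G01 X151.526 Y74.661
M5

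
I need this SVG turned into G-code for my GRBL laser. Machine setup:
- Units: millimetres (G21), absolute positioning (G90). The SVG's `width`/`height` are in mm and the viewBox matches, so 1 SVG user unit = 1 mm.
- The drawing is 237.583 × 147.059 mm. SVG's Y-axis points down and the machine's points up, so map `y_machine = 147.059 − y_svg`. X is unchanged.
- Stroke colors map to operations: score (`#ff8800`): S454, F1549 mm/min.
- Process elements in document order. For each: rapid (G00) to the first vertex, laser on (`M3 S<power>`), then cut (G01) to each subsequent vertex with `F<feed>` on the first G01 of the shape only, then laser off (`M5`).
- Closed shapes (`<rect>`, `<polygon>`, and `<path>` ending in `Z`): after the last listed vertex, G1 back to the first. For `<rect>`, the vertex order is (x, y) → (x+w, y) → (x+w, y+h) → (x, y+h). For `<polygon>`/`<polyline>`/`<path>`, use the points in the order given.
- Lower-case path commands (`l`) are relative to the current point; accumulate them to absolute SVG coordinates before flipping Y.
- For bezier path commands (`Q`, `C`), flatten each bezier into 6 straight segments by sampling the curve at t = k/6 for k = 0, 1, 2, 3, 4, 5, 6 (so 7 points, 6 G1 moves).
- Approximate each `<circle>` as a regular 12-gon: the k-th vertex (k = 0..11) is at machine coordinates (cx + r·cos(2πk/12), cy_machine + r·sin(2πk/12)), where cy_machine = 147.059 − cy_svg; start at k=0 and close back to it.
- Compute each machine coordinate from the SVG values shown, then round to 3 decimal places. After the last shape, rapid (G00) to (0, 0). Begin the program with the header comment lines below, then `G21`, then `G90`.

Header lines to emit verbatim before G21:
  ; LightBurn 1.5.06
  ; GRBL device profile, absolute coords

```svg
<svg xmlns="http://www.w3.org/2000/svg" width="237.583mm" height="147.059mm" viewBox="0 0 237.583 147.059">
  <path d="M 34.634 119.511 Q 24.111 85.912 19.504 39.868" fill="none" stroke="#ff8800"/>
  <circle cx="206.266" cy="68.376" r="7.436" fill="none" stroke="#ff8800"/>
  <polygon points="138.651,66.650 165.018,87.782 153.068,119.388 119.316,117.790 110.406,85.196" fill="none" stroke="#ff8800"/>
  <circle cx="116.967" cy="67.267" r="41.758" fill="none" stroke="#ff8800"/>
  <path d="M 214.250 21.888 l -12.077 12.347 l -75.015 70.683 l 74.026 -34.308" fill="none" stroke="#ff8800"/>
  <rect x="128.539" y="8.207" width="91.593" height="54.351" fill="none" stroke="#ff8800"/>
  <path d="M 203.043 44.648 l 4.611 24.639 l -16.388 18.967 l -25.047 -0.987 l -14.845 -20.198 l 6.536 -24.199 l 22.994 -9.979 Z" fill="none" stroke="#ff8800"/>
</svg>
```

; LightBurn 1.5.06
; GRBL device profile, absolute coords
G21
G90
G00 X34.634 Y27.548
M3 S454
G01 X31.291 Y39.093 F1549
G01 X28.276 Y51.330
G01 X25.590 Y64.258
G01 X23.233 Y77.878
G01 X21.204 Y92.189
G01 X19.504 Y107.191
M5
G00 X213.702 Y78.683
M3 S454
G01 X212.706 Y82.401 F1549
G01 X209.984 Y85.123
G01 X206.266 Y86.119
G01 X202.548 Y85.123
G01 X199.826 Y82.401
G01 X198.830 Y78.683
G01 X199.826 Y74.965
G01 X202.548 Y72.243
G01 X206.266 Y71.247
G01 X209.984 Y72.243
G01 X212.706 Y74.965
G01 X213.702 Y78.683
M5
G00 X138.651 Y80.409
M3 S454
G01 X165.018 Y59.277 F1549
G01 X153.068 Y27.671
G01 X119.316 Y29.269
G01 X110.406 Y61.863
G01 X138.651 Y80.409
M5
G00 X158.725 Y79.792
M3 S454
G01 X153.130 Y100.671 F1549
G01 X137.846 Y115.955
G01 X116.967 Y121.550
G01 X96.088 Y115.955
G01 X80.804 Y100.671
G01 X75.209 Y79.792
G01 X80.804 Y58.913
G01 X96.088 Y43.629
G01 X116.967 Y38.034
G01 X137.846 Y43.629
G01 X153.130 Y58.913
G01 X158.725 Y79.792
M5
G00 X214.250 Y125.171
M3 S454
G01 X202.173 Y112.824 F1549
G01 X127.158 Y42.141
G01 X201.184 Y76.449
M5
G00 X128.539 Y138.852
M3 S454
G01 X220.132 Y138.852 F1549
G01 X220.132 Y84.501
G01 X128.539 Y84.501
G01 X128.539 Y138.852
M5
G00 X203.043 Y102.411
M3 S454
G01 X207.654 Y77.772 F1549
G01 X191.266 Y58.805
G01 X166.219 Y59.792
G01 X151.374 Y79.990
G01 X157.910 Y104.189
G01 X180.904 Y114.168
G01 X203.043 Y102.411
M5
G00 X0.000 Y0.000

viewBox `0 0 237.583 147.059` with mm width/height → 1 unit = 1 mm. Flip: y_m = 147.059 − y_svg.

**Shape 1** — `<path>` quadratic bezier, stroke `#ff8800` → score (S454, F1549). Control points (SVG): P0=(34.634,119.511), P1=(24.111,85.912), P2=(19.504,39.868); sampled at t=k/6. Machine vertices: (34.634,27.548) → (31.291,39.093) → (28.276,51.330) → (25.590,64.258) → (23.233,77.878) → (21.204,92.189) → (19.504,107.191). Open path.

**Shape 2** — `<circle>` circle, stroke `#ff8800` → score (S454, F1549). Machine vertices: (213.702,78.683) → (212.706,82.401) → (209.984,85.123) → (206.266,86.119) → (202.548,85.123) → (199.826,82.401) → (198.830,78.683) → (199.826,74.965) → (202.548,72.243) → (206.266,71.247) → (209.984,72.243) → (212.706,74.965) → (213.702,78.683). Closed: final G1 returns to the first vertex.

**Shape 3** — `<polygon>` regular polygon, stroke `#ff8800` → score (S454, F1549). Machine vertices: (138.651,80.409) → (165.018,59.277) → (153.068,27.671) → (119.316,29.269) → (110.406,61.863) → (138.651,80.409). Closed: final G1 returns to the first vertex.

**Shape 4** — `<circle>` circle, stroke `#ff8800` → score (S454, F1549). Machine vertices: (158.725,79.792) → (153.130,100.671) → (137.846,115.955) → (116.967,121.550) → (96.088,115.955) → (80.804,100.671) → (75.209,79.792) → (80.804,58.913) → (96.088,43.629) → (116.967,38.034) → (137.846,43.629) → (153.130,58.913) → (158.725,79.792). Closed: final G1 returns to the first vertex.

**Shape 5** — `<path>` open polyline, stroke `#ff8800` → score (S454, F1549). Machine vertices: (214.250,125.171) → (202.173,112.824) → (127.158,42.141) → (201.184,76.449). Open path.

**Shape 6** — `<rect>` rectangle, stroke `#ff8800` → score (S454, F1549). Machine vertices: (128.539,138.852) → (220.132,138.852) → (220.132,84.501) → (128.539,84.501) → (128.539,138.852). Closed: final G1 returns to the first vertex.

**Shape 7** — `<path>` regular polygon, stroke `#ff8800` → score (S454, F1549). Machine vertices: (203.043,102.411) → (207.654,77.772) → (191.266,58.805) → (166.219,59.792) → (151.374,79.990) → (157.910,104.189) → (180.904,114.168) → (203.043,102.411). Closed: final G1 returns to the first vertex.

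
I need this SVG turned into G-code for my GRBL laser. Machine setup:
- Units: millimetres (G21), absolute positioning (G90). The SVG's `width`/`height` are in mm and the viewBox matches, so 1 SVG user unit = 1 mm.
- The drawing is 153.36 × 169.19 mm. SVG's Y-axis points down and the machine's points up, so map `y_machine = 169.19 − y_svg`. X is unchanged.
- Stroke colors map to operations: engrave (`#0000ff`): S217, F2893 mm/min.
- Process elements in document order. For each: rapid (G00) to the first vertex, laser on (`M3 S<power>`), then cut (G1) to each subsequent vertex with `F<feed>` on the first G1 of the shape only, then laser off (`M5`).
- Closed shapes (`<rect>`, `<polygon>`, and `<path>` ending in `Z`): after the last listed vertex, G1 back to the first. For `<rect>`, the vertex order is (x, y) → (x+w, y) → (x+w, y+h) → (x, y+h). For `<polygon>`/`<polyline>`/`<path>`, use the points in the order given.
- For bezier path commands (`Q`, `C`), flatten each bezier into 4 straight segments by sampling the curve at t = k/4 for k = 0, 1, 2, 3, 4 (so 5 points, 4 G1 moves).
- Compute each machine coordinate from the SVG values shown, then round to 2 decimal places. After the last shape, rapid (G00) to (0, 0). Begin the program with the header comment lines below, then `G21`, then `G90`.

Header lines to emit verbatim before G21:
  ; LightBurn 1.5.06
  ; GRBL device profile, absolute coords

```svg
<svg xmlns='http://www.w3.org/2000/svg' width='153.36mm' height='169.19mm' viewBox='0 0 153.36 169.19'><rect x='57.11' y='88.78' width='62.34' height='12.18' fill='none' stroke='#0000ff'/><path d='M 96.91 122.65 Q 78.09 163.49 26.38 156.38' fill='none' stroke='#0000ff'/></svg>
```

; LightBurn 1.5.06
; GRBL device profile, absolute coords
G21
G90
G00 X57.11 Y80.41
M3 S217
G1 X119.45 Y80.41 F2893
G1 X119.45 Y68.23
G1 X57.11 Y68.23
G1 X57.11 Y80.41
M5
G00 X96.91 Y46.54
M3 S217
G1 X85.44 Y29.12 F2893
G1 X69.87 Y17.69
G1 X50.18 Y12.25
G1 X26.38 Y12.81
M5
G00 X0.00 Y0.00

Since the viewBox matches the mm dimensions, user units are millimetres directly. The only transform is the Y-flip y_m = 169.19 − y_svg.

Shape 1 is a rectangle drawn with `<rect>`. Its stroke #0000ff means engrave at S217, F2893. After flipping Y the toolpath is (57.11,80.41) → (119.45,80.41) → (119.45,68.23) → (57.11,68.23) → (57.11,80.41), returning to the start.

Shape 2 is a quadratic bezier drawn with `<path>`. Its stroke #0000ff means engrave at S217, F2893. After flipping Y the toolpath is (96.91,46.54) → (85.44,29.12) → (69.87,17.69) → (50.18,12.25) → (26.38,12.81).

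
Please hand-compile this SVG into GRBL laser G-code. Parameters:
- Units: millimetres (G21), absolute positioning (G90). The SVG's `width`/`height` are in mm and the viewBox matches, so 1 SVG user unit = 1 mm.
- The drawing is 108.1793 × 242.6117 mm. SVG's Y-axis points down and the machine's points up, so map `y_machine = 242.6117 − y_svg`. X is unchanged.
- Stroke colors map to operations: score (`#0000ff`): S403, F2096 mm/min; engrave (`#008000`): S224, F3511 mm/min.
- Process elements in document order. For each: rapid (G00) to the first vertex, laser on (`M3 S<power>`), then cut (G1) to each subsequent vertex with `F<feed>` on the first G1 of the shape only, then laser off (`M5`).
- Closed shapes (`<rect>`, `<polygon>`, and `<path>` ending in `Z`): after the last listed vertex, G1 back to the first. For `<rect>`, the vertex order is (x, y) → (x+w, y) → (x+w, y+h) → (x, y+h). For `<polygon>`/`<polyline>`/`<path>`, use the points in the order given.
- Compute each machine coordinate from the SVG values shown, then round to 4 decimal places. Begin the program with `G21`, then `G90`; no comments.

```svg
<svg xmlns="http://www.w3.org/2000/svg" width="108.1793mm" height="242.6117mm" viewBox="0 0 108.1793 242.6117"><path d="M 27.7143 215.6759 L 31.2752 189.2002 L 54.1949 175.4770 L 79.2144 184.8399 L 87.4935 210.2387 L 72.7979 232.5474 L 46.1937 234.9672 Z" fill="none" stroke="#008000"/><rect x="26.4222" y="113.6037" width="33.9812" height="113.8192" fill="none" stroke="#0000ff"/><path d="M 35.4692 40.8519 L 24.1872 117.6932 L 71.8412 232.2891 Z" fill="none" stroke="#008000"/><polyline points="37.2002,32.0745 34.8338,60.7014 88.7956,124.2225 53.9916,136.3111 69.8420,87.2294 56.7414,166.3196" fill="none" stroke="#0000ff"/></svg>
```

1 u = 1 mm; y_m = 242.6117 − y.

[1] `<path>` regular polygon, #008000→engrave S224 F3511: (27.7143,26.9358) → (31.2752,53.4115) → (54.1949,67.1347) → (79.2144,57.7718) → (87.4935,32.3730) → (72.7979,10.0643) → (46.1937,7.6445) → (27.7143,26.9358) (closed)

[2] `<rect>` rectangle, #0000ff→score S403 F2096: (26.4222,129.0080) → (60.4034,129.0080) → (60.4034,15.1888) → (26.4222,15.1888) → (26.4222,129.0080) (closed)

[3] `<path>` closed polygon, #008000→engrave S224 F3511: (35.4692,201.7598) → (24.1872,124.9185) → (71.8412,10.3226) → (35.4692,201.7598) (closed)

[4] `<polyline>` open polyline, #0000ff→score S403 F2096: (37.2002,210.5372) → (34.8338,181.9103) → (88.7956,118.3892) → (53.9916,106.3006) → (69.8420,155.3823) → (56.7414,76.2921)

G21
G90
G00 X27.7143 Y26.9358
M3 S224
G1 X31.2752 Y53.4115 F3511
G1 X54.1949 Y67.1347
G1 X79.2144 Y57.7718
G1 X87.4935 Y32.3730
G1 X72.7979 Y10.0643
G1 X46.1937 Y7.6445
G1 X27.7143 Y26.9358
M5
G00 X26.4222 Y129.0080
M3 S403
G1 X60.4034 Y129.0080 F2096
G1 X60.4034 Y15.1888
G1 X26.4222 Y15.1888
G1 X26.4222 Y129.0080
M5
G00 X35.4692 Y201.7598
M3 S224
G1 X24.1872 Y124.9185 F3511
G1 X71.8412 Y10.3226
G1 X35.4692 Y201.7598
M5
G00 X37.2002 Y210.5372
M3 S403
G1 X34.8338 Y181.9103 F2096
G1 X88.7956 Y118.3892
G1 X53.9916 Y106.3006
G1 X69.8420 Y155.3823
G1 X56.7414 Y76.2921
M5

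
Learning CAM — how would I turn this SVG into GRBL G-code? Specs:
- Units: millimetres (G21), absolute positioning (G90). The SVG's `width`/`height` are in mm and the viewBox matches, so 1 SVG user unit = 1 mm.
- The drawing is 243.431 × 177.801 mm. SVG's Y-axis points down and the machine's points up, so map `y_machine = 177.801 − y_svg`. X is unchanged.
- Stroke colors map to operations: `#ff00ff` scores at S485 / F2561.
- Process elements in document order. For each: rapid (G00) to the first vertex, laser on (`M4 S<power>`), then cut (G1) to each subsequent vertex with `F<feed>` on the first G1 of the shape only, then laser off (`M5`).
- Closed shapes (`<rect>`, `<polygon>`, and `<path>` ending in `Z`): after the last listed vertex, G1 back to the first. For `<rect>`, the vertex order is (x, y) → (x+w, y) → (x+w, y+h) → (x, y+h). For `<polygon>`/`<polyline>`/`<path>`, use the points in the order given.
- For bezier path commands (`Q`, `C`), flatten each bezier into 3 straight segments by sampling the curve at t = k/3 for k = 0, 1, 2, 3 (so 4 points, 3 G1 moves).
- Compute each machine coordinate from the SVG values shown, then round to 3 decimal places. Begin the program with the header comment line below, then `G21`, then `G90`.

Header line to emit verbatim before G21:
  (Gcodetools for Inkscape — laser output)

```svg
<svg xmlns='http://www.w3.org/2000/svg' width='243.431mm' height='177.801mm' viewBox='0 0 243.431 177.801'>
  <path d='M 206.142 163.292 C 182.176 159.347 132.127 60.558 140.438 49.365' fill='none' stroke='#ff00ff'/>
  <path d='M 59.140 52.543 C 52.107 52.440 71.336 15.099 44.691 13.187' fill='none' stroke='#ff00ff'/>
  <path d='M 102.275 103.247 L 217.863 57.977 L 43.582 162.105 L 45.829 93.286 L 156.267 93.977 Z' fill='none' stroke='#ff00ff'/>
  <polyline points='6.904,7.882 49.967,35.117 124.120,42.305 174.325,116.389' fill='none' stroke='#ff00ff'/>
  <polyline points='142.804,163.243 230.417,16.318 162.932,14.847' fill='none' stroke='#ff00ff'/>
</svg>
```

Since the viewBox matches the mm dimensions, user units are millimetres directly. The only transform is the Y-flip y_m = 177.801 − y_svg.

Shape 1 is a cubic bezier drawn with `<path>`. Its stroke #ff00ff means score at S485, F2561. After flipping Y the toolpath is (206.142,14.509) → (176.609,43.312) → (148.453,94.801) → (140.438,128.436).

Shape 2 is a cubic bezier drawn with `<path>`. Its stroke #ff00ff means score at S485, F2561. After flipping Y the toolpath is (59.140,125.258) → (58.189,135.082) → (58.716,153.584) → (44.691,164.614).

Shape 3 is a closed polygon drawn with `<path>`. Its stroke #ff00ff means score at S485, F2561. After flipping Y the toolpath is (102.275,74.554) → (217.863,119.824) → (43.582,15.696) → (45.829,84.515) → (156.267,83.824) → (102.275,74.554), returning to the start.

Shape 4 is a open polyline drawn with `<polyline>`. Its stroke #ff00ff means score at S485, F2561. After flipping Y the toolpath is (6.904,169.919) → (49.967,142.684) → (124.120,135.496) → (174.325,61.412).

Shape 5 is a open polyline drawn with `<polyline>`. Its stroke #ff00ff means score at S485, F2561. After flipping Y the toolpath is (142.804,14.558) → (230.417,161.483) → (162.932,162.954).

(Gcodetools for Inkscape — laser output)
G21
G90
G00 X206.142 Y14.509
M4 S485
G1 X176.609 Y43.312 F2561
G1 X148.453 Y94.801
G1 X140.438 Y128.436
M5
G00 X59.140 Y125.258
M4 S485
G1 X58.189 Y135.082 F2561
G1 X58.716 Y153.584
G1 X44.691 Y164.614
M5
G00 X102.275 Y74.554
M4 S485
G1 X217.863 Y119.824 F2561
G1 X43.582 Y15.696
G1 X45.829 Y84.515
G1 X156.267 Y83.824
G1 X102.275 Y74.554
M5
G00 X6.904 Y169.919
M4 S485
G1 X49.967 Y142.684 F2561
G1 X124.120 Y135.496
G1 X174.325 Y61.412
M5
G00 X142.804 Y14.558
M4 S485
G1 X230.417 Y161.483 F2561
G1 X162.932 Y162.954
M5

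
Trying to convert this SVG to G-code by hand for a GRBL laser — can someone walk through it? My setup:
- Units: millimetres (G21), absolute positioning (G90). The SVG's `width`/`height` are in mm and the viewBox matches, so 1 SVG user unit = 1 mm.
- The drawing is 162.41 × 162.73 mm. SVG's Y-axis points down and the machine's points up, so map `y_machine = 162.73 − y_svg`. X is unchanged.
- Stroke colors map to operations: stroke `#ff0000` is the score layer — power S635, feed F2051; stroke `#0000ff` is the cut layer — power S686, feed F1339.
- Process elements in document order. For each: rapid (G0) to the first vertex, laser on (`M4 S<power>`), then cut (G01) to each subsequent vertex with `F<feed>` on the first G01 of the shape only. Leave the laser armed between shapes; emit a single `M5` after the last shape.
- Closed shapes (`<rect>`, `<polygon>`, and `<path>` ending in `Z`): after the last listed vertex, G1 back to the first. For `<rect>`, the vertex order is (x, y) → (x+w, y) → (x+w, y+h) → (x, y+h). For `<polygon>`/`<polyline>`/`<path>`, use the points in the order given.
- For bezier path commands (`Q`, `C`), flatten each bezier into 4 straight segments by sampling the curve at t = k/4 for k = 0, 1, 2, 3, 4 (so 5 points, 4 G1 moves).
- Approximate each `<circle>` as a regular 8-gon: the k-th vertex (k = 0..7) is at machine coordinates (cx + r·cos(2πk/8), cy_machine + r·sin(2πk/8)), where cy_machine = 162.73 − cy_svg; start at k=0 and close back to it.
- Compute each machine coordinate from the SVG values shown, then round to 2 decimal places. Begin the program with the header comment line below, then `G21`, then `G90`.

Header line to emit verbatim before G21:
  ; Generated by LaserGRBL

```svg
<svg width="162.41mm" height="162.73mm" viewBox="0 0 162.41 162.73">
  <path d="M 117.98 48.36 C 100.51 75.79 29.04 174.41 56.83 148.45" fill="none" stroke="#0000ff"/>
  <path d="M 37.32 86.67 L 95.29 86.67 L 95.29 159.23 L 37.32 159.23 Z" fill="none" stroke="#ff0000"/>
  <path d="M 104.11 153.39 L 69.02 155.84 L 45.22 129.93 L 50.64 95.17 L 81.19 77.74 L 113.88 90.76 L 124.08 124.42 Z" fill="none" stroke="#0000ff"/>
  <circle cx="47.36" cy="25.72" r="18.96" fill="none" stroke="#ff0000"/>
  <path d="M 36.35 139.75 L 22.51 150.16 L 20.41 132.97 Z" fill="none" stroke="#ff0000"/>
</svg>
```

Since the viewBox matches the mm dimensions, user units are millimetres directly. The only transform is the Y-flip y_m = 162.73 − y_svg.

Shape 1 is a cubic bezier drawn with `<path>`. Its stroke #0000ff means cut at S686, F1339. After flipping Y the toolpath is (117.98,114.37) → (97.15,83.51) → (70.43,44.30) → (52.20,15.11) → (56.83,14.28).

Shape 2 is a rectangle drawn with `<path>`. Its stroke #ff0000 means score at S635, F2051. After flipping Y the toolpath is (37.32,76.06) → (95.29,76.06) → (95.29,3.50) → (37.32,3.50) → (37.32,76.06), returning to the start.

Shape 3 is a regular polygon drawn with `<path>`. Its stroke #0000ff means cut at S686, F1339. After flipping Y the toolpath is (104.11,9.34) → (69.02,6.89) → (45.22,32.80) → (50.64,67.56) → (81.19,84.99) → (113.88,71.97) → (124.08,38.31) → (104.11,9.34), returning to the start.

Shape 4 is a circle drawn with `<circle>`. Its stroke #ff0000 means score at S635, F2051. After flipping Y the toolpath is (66.32,137.01) → (60.77,150.42) → (47.36,155.97) → (33.95,150.42) → (28.40,137.01) → (33.95,123.60) → (47.36,118.05) → (60.77,123.60) → (66.32,137.01), returning to the start.

Shape 5 is a regular polygon drawn with `<path>`. Its stroke #ff0000 means score at S635, F2051. After flipping Y the toolpath is (36.35,22.98) → (22.51,12.57) → (20.41,29.76) → (36.35,22.98), returning to the start.

; Generated by LaserGRBL
G21
G90
G0 X117.98 Y114.37
M4 S686
G01 X97.15 Y83.51 F1339
G01 X70.43 Y44.30
G01 X52.20 Y15.11
G01 X56.83 Y14.28
G0 X37.32 Y76.06
M4 S635
G01 X95.29 Y76.06 F2051
G01 X95.29 Y3.50
G01 X37.32 Y3.50
G01 X37.32 Y76.06
G0 X104.11 Y9.34
M4 S686
G01 X69.02 Y6.89 F1339
G01 X45.22 Y32.80
G01 X50.64 Y67.56
G01 X81.19 Y84.99
G01 X113.88 Y71.97
G01 X124.08 Y38.31
G01 X104.11 Y9.34
G0 X66.32 Y137.01
M4 S635
G01 X60.77 Y150.42 F2051
G01 X47.36 Y155.97
G01 X33.95 Y150.42
G01 X28.40 Y137.01
G01 X33.95 Y123.60
G01 X47.36 Y118.05
G01 X60.77 Y123.60
G01 X66.32 Y137.01
G0 X36.35 Y22.98
M4 S635
G01 X22.51 Y12.57 F2051
G01 X20.41 Y29.76
G01 X36.35 Y22.98
M5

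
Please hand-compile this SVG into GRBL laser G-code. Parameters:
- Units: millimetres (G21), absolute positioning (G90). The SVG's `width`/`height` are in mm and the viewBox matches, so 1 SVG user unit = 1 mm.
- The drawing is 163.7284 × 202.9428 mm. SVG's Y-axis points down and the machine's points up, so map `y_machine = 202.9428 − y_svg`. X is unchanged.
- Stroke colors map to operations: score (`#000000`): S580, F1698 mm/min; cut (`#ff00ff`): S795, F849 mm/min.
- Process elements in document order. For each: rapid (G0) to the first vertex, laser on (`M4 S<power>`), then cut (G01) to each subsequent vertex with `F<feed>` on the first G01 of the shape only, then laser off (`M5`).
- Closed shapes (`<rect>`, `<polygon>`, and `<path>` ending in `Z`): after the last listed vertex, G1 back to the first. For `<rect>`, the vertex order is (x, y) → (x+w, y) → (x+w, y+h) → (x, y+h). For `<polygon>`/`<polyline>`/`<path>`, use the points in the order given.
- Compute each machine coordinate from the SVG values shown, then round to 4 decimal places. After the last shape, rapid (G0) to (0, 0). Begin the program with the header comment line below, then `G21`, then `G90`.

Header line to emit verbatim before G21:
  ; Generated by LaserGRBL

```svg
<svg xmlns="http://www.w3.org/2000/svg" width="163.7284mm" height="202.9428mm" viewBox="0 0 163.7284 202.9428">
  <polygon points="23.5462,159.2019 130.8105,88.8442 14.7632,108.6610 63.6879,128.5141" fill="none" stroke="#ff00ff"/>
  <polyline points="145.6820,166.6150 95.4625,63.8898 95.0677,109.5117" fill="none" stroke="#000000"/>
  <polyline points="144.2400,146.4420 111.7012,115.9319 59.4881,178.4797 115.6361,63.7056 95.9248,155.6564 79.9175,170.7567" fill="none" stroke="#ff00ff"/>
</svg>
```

viewBox `0 0 163.7284 202.9428` with mm width/height → 1 unit = 1 mm. Flip: y_m = 202.9428 − y_svg.

**Shape 1** — `<polygon>` closed polygon, stroke `#ff00ff` → cut (S795, F849). Machine vertices: (23.5462,43.7409) → (130.8105,114.0986) → (14.7632,94.2818) → (63.6879,74.4287) → (23.5462,43.7409). Closed: final G1 returns to the first vertex.

**Shape 2** — `<polyline>` open polyline, stroke `#000000` → score (S580, F1698). Machine vertices: (145.6820,36.3278) → (95.4625,139.0530) → (95.0677,93.4311). Open path.

**Shape 3** — `<polyline>` open polyline, stroke `#ff00ff` → cut (S795, F849). Machine vertices: (144.2400,56.5008) → (111.7012,87.0109) → (59.4881,24.4631) → (115.6361,139.2372) → (95.9248,47.2864) → (79.9175,32.1861). Open path.

; Generated by LaserGRBL
G21
G90
G0 X23.5462 Y43.7409
M4 S795
G01 X130.8105 Y114.0986 F849
G01 X14.7632 Y94.2818
G01 X63.6879 Y74.4287
G01 X23.5462 Y43.7409
M5
G0 X145.6820 Y36.3278
M4 S580
G01 X95.4625 Y139.0530 F1698
G01 X95.0677 Y93.4311
M5
G0 X144.2400 Y56.5008
M4 S795
G01 X111.7012 Y87.0109 F849
G01 X59.4881 Y24.4631
G01 X115.6361 Y139.2372
G01 X95.9248 Y47.2864
G01 X79.9175 Y32.1861
M5
G0 X0.0000 Y0.0000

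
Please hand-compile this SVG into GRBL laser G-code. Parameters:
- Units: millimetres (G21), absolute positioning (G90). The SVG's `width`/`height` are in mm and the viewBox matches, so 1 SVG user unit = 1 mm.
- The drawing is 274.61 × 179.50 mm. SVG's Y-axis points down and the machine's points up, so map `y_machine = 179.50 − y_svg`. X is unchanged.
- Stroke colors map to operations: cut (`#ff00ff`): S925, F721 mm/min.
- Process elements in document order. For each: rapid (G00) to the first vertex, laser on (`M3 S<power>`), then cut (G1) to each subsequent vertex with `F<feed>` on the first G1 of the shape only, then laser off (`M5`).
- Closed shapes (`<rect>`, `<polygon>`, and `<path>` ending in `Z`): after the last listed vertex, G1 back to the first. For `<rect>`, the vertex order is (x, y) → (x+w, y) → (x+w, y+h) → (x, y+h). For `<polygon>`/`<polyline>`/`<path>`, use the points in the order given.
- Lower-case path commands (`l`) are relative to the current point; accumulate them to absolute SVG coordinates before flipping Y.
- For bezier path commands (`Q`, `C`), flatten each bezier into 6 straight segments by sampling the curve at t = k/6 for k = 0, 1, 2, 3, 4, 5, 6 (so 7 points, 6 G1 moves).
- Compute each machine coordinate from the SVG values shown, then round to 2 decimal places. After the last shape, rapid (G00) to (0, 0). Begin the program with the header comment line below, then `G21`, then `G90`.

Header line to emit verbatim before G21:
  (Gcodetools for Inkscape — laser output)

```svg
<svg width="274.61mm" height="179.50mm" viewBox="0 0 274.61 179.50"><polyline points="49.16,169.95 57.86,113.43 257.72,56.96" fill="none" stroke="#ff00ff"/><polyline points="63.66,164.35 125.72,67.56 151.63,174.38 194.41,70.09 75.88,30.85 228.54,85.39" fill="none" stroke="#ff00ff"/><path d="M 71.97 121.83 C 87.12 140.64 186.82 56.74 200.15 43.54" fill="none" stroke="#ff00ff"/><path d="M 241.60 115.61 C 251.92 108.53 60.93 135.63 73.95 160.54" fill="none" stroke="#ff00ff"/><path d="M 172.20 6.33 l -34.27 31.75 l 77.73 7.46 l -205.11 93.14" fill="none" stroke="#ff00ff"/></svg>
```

(Gcodetools for Inkscape — laser output)
G21
G90
G00 X49.16 Y9.55
M3 S925
G1 X57.86 Y66.07 F721
G1 X257.72 Y122.54
M5
G00 X63.66 Y15.15
M3 S925
G1 X125.72 Y111.94 F721
G1 X151.63 Y5.12
G1 X194.41 Y109.41
G1 X75.88 Y148.65
G1 X228.54 Y94.11
M5
G00 X71.97 Y57.67
M3 S925
G1 X85.80 Y56.02 F721
G1 X108.97 Y66.67
G1 X136.74 Y84.81
G1 X164.36 Y105.62
G1 X187.08 Y124.27
G1 X200.15 Y135.96
M5
G00 X241.60 Y63.89
M3 S925
G1 X231.86 Y64.75 F721
G1 X199.83 Y60.92
G1 X156.76 Y53.42
G1 X113.92 Y43.25
G1 X82.56 Y31.43
G1 X73.95 Y18.96
M5
G00 X172.20 Y173.17
M3 S925
G1 X137.93 Y141.42 F721
G1 X215.66 Y133.96
G1 X10.55 Y40.82
M5
G00 X0.00 Y0.00

viewBox `0 0 274.61 179.50` with mm width/height → 1 unit = 1 mm. Flip: y_m = 179.50 − y_svg.

**Shape 1** — `<polyline>` open polyline, stroke `#ff00ff` → cut (S925, F721). Machine vertices: (49.16,9.55) → (57.86,66.07) → (257.72,122.54). Open path.

**Shape 2** — `<polyline>` open polyline, stroke `#ff00ff` → cut (S925, F721). Machine vertices: (63.66,15.15) → (125.72,111.94) → (151.63,5.12) → (194.41,109.41) → (75.88,148.65) → (228.54,94.11). Open path.

**Shape 3** — `<path>` cubic bezier, stroke `#ff00ff` → cut (S925, F721). Control points (SVG): P0=(71.97,121.83), P1=(87.12,140.64), P2=(186.82,56.74), P3=(200.15,43.54); sampled at t=k/6. Machine vertices: (71.97,57.67) → (85.80,56.02) → (108.97,66.67) → (136.74,84.81) → (164.36,105.62) → (187.08,124.27) → (200.15,135.96). Open path.

**Shape 4** — `<path>` cubic bezier, stroke `#ff00ff` → cut (S925, F721). Control points (SVG): P0=(241.60,115.61), P1=(251.92,108.53), P2=(60.93,135.63), P3=(73.95,160.54); sampled at t=k/6. Machine vertices: (241.60,63.89) → (231.86,64.75) → (199.83,60.92) → (156.76,53.42) → (113.92,43.25) → (82.56,31.43) → (73.95,18.96). Open path.

**Shape 5** — `<path>` open polyline, stroke `#ff00ff` → cut (S925, F721). Machine vertices: (172.20,173.17) → (137.93,141.42) → (215.66,133.96) → (10.55,40.82). Open path.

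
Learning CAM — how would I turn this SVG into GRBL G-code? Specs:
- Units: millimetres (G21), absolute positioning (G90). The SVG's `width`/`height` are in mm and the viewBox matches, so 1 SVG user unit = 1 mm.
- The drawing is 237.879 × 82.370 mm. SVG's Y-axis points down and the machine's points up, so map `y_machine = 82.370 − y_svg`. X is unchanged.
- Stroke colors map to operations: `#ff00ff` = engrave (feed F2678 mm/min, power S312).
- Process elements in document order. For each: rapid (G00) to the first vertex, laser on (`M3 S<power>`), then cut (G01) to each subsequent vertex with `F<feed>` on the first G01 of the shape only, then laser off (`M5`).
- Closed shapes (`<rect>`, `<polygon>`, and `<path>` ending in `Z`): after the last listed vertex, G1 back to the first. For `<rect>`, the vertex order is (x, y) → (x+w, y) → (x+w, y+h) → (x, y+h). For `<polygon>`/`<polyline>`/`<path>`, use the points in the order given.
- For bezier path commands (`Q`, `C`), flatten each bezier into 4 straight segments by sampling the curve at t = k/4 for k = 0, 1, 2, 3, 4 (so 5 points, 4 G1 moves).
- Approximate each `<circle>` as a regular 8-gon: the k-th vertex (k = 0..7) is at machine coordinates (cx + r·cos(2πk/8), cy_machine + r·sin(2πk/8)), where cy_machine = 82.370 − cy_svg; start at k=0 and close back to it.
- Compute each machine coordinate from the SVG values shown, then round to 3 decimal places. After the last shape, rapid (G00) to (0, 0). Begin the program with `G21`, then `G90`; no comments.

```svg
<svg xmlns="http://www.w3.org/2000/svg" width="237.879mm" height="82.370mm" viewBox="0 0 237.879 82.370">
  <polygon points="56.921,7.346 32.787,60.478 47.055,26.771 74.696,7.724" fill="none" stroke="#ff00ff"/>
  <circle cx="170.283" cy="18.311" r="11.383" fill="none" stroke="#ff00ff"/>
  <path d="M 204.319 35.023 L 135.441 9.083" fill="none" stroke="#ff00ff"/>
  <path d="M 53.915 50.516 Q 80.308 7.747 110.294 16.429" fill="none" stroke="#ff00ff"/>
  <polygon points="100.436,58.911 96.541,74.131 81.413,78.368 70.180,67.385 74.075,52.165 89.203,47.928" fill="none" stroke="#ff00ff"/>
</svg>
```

G21
G90
G00 X56.921 Y75.024
M3 S312
G01 X32.787 Y21.892 F2678
G01 X47.055 Y55.599
G01 X74.696 Y74.646
G01 X56.921 Y75.024
M5
G00 X181.666 Y64.059
M3 S312
G01 X178.332 Y72.108 F2678
G01 X170.283 Y75.442
G01 X162.234 Y72.108
G01 X158.900 Y64.059
G01 X162.234 Y56.010
G01 X170.283 Y52.676
G01 X178.332 Y56.010
G01 X181.666 Y64.059
M5
G00 X204.319 Y47.347
M3 S312
G01 X135.441 Y73.287 F2678
M5
G00 X53.915 Y31.854
M3 S312
G01 X67.336 Y50.023 F2678
G01 X81.206 Y61.760
G01 X95.526 Y67.066
G01 X110.294 Y65.941
M5
G00 X100.436 Y23.459
M3 S312
G01 X96.541 Y8.239 F2678
G01 X81.413 Y4.002
G01 X70.180 Y14.985
G01 X74.075 Y30.205
G01 X89.203 Y34.442
G01 X100.436 Y23.459
M5
G00 X0.000 Y0.000

1 u = 1 mm; y_m = 82.370 − y.

[1] `<polygon>` closed polygon, #ff00ff→engrave S312 F2678: (56.921,75.024) → (32.787,21.892) → (47.055,55.599) → (74.696,74.646) → (56.921,75.024) (closed)

[2] `<circle>` circle, #ff00ff→engrave S312 F2678: (181.666,64.059) → (178.332,72.108) → (170.283,75.442) → (162.234,72.108) → (158.900,64.059) → (162.234,56.010) → (170.283,52.676) → (178.332,56.010) → (181.666,64.059) (closed)

[3] `<path>` line segment, #ff00ff→engrave S312 F2678: (204.319,47.347) → (135.441,73.287)

[4] `<path>` quadratic bezier, #ff00ff→engrave S312 F2678: (53.915,31.854) → (67.336,50.023) → (81.206,61.760) → (95.526,67.066) → (110.294,65.941)

[5] `<polygon>` regular polygon, #ff00ff→engrave S312 F2678: (100.436,23.459) → (96.541,8.239) → (81.413,4.002) → (70.180,14.985) → (74.075,30.205) → (89.203,34.442) → (100.436,23.459) (closed)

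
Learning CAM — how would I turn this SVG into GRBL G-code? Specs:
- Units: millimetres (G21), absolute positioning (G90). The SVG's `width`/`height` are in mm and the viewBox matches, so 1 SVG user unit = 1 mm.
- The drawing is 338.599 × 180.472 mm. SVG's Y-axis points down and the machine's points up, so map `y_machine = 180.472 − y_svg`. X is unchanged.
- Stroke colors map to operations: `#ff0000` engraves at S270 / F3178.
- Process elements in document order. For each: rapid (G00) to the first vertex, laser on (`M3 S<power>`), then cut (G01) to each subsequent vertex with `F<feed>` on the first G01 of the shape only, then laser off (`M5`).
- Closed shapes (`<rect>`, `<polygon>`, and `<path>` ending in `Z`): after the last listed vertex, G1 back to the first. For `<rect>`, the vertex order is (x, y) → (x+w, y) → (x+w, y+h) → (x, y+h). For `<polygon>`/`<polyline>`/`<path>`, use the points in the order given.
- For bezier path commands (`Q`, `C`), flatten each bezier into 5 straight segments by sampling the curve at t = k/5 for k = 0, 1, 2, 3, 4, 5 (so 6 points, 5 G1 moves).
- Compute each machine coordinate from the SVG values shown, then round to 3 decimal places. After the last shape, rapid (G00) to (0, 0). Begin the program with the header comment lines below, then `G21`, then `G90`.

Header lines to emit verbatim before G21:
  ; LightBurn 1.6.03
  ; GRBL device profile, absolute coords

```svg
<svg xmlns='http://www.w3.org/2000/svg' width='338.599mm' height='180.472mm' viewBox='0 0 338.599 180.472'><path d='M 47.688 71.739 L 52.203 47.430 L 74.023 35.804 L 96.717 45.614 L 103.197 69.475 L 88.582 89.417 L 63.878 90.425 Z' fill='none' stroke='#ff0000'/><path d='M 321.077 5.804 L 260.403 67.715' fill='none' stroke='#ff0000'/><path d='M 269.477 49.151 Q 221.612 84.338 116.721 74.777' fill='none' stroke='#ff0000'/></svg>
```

Since the viewBox matches the mm dimensions, user units are millimetres directly. The only transform is the Y-flip y_m = 180.472 − y_svg.

Shape 1 is a regular polygon drawn with `<path>`. Its stroke #ff0000 means engrave at S270, F3178. After flipping Y the toolpath is (47.688,108.733) → (52.203,133.042) → (74.023,144.668) → (96.717,134.858) → (103.197,110.997) → (88.582,91.055) → (63.878,90.047) → (47.688,108.733), returning to the start.

Shape 2 is a line segment drawn with `<path>`. Its stroke #ff0000 means engrave at S270, F3178. After flipping Y the toolpath is (321.077,174.668) → (260.403,112.757).

Shape 3 is a quadratic bezier drawn with `<path>`. Its stroke #ff0000 means engrave at S270, F3178. After flipping Y the toolpath is (269.477,131.321) → (248.050,119.036) → (222.061,110.331) → (191.510,105.206) → (156.396,103.661) → (116.721,105.695).

; LightBurn 1.6.03
; GRBL device profile, absolute coords
G21
G90
G00 X47.688 Y108.733
M3 S270
G01 X52.203 Y133.042 F3178
G01 X74.023 Y144.668
G01 X96.717 Y134.858
G01 X103.197 Y110.997
G01 X88.582 Y91.055
G01 X63.878 Y90.047
G01 X47.688 Y108.733
M5
G00 X321.077 Y174.668
M3 S270
G01 X260.403 Y112.757 F3178
M5
G00 X269.477 Y131.321
M3 S270
G01 X248.050 Y119.036 F3178
G01 X222.061 Y110.331
G01 X191.510 Y105.206
G01 X156.396 Y103.661
G01 X116.721 Y105.695
M5
G00 X0.000 Y0.000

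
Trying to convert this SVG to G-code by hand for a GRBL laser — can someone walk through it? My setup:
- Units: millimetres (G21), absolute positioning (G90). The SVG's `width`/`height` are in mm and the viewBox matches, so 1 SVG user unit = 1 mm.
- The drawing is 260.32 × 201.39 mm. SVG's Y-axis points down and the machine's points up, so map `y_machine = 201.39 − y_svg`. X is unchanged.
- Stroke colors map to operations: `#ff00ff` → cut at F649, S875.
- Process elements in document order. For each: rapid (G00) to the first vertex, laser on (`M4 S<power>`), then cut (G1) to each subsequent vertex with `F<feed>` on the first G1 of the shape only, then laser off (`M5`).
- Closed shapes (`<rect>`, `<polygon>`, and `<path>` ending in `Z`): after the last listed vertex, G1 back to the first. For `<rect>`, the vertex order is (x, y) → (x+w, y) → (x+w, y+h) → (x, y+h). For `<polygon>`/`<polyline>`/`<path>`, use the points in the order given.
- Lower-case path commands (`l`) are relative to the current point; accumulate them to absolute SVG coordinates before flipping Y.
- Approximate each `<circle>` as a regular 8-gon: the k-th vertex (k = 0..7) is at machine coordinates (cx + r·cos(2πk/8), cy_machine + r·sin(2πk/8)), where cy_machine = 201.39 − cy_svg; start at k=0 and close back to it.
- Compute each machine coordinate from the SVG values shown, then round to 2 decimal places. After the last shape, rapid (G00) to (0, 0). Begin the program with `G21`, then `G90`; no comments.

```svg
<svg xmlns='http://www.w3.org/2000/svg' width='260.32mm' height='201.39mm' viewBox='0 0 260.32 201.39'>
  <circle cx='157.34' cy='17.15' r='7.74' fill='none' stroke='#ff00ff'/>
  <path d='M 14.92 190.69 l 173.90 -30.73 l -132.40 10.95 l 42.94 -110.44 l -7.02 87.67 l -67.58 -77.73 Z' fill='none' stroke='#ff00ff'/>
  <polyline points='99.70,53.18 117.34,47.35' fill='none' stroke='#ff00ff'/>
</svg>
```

Since the viewBox matches the mm dimensions, user units are millimetres directly. The only transform is the Y-flip y_m = 201.39 − y_svg.

Shape 1 is a circle drawn with `<circle>`. Its stroke #ff00ff means cut at S875, F649. After flipping Y the toolpath is (165.08,184.24) → (162.81,189.71) → (157.34,191.98) → (151.87,189.71) → (149.60,184.24) → (151.87,178.77) → (157.34,176.50) → (162.81,178.77) → (165.08,184.24), returning to the start.

Shape 2 is a closed polygon drawn with `<path>`. Its stroke #ff00ff means cut at S875, F649. After flipping Y the toolpath is (14.92,10.70) → (188.82,41.43) → (56.42,30.48) → (99.36,140.92) → (92.34,53.25) → (24.76,130.98) → (14.92,10.70), returning to the start.

Shape 3 is a line segment drawn with `<polyline>`. Its stroke #ff00ff means cut at S875, F649. After flipping Y the toolpath is (99.70,148.21) → (117.34,154.04).

G21
G90
G00 X165.08 Y184.24
M4 S875
G1 X162.81 Y189.71 F649
G1 X157.34 Y191.98
G1 X151.87 Y189.71
G1 X149.60 Y184.24
G1 X151.87 Y178.77
G1 X157.34 Y176.50
G1 X162.81 Y178.77
G1 X165.08 Y184.24
M5
G00 X14.92 Y10.70
M4 S875
G1 X188.82 Y41.43 F649
G1 X56.42 Y30.48
G1 X99.36 Y140.92
G1 X92.34 Y53.25
G1 X24.76 Y130.98
G1 X14.92 Y10.70
M5
G00 X99.70 Y148.21
M4 S875
G1 X117.34 Y154.04 F649
M5
G00 X0.00 Y0.00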